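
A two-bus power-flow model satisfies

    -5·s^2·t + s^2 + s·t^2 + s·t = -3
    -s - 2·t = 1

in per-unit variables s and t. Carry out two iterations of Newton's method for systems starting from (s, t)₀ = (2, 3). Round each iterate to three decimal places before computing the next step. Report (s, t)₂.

(1.142, -1.071)

At (2, 3): F = (-29.000, -9.000).
Jacobian J = [[-10·s·t + 2·s + t^2 + t, -5·s^2 + 2·s·t + s], [-1, -2]].
At the point, J = [[-44.000, -6.000], [-1.000, -2.000]] (det J = 82.000).
Solving J·Δ = −F gives Δ = (-0.049, -4.476).
Then the next iterate is (s, t)₁ = (1.951, -1.476).
Round to (1.951, -1.476) and repeat: F = (36.26837, 0.001), J = [[33.40134, -22.84036], [-1.000, -2.000]].
Δ = (-0.809, 0.405), so (s, t)₂ = (1.142, -1.071).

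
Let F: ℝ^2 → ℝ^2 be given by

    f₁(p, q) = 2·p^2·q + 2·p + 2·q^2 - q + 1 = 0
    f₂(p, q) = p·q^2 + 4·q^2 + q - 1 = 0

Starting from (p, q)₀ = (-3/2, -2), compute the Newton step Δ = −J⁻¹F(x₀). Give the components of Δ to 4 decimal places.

At (-3/2, -2): F = (-1.0000, 7.0000).
Jacobian J = [[4·p·q + 2, 2·p^2 + 4·q - 1], [q^2, 2·p·q + 8·q + 1]].
At the point, J = [[14.0000, -4.5000], [4.0000, -9.0000]] (det J = -108.0000).
Solving J·Δ = −F gives Δ = (0.3750, 0.9444).

(0.3750, 0.9444)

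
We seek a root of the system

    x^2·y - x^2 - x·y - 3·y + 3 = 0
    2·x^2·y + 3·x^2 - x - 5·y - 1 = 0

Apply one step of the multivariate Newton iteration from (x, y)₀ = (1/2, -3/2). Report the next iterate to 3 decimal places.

At (1/2, -3/2): F = (7.625, 6.000).
Jacobian J = [[2·x·y - 2·x - y, x^2 - x - 3], [4·x·y + 6·x - 1, 2·x^2 - 5]].
At the point, J = [[-1.000, -3.250], [-1.000, -4.500]] (det J = 1.250).
Solving J·Δ = −F gives Δ = (11.850, -1.300).
Then the next iterate is (x, y)₁ = (12.350, -2.800).

(12.350, -2.800)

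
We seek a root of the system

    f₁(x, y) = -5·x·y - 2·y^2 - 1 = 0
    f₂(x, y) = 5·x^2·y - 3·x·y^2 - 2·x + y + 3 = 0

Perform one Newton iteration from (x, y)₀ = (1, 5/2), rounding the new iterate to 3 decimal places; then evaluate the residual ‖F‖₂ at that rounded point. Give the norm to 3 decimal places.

At (1, 5/2): F = (-26.000, -2.750).
Jacobian J = [[-5·y, -5·x - 4·y], [10·x·y - 3·y^2 - 2, 5·x^2 - 6·x·y + 1]].
At the point, J = [[-12.500, -15.000], [4.250, -9.000]] (det J = 176.250).
Solving J·Δ = −F gives Δ = (-1.094, -0.822).
Then the next iterate is (x, y)₁ = (-0.094, 1.678).
Re-evaluating at (-0.094, 1.678): F = (-5.84271, 5.73416), so ‖F‖₂ = 8.186.

8.186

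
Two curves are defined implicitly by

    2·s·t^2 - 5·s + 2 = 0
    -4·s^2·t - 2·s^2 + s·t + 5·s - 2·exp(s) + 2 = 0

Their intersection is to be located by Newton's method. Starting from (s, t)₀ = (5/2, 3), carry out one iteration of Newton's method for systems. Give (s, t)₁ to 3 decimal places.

At (5/2, 3): F = (34.500, -89.86499).
Jacobian J = [[2·t^2 - 5, 4·s·t], [-8·s·t - 4·s + t - 2·exp(s) + 5, -4·s^2 + s]].
At the point, J = [[13.000, 30.000], [-86.36499, -22.500]] (det J = 2298.44964).
Solving J·Δ = −F gives Δ = (-0.835, -0.788).
Then the next iterate is (s, t)₁ = (1.665, 2.212).

(1.665, 2.212)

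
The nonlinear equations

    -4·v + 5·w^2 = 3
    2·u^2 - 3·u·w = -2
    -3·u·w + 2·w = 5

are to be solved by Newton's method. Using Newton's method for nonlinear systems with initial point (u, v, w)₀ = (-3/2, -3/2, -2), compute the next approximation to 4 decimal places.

(0.8981, 1.4722, -1.4444)

At (-3/2, -3/2, -2): F = (23.0000, -2.5000, -18.0000).
Jacobian J = [[0, -4, 10·w], [4·u - 3·w, 0, -3·u], [-3·w, 0, -3·u + 2]].
At the point, J = [[0.0000, -4.0000, -20.0000], [0.0000, 0.0000, 4.5000], [6.0000, 0.0000, 6.5000]] (det J = -108.0000).
Solving J·Δ = −F gives Δ = (2.3981, 2.9722, 0.5556).
Then the next iterate is (u, v, w)₁ = (0.8981, 1.4722, -1.4444).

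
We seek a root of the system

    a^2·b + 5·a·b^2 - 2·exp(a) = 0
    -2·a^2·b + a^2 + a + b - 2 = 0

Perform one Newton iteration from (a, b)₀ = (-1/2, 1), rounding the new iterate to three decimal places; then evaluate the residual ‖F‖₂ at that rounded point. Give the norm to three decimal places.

At (-1/2, 1): F = (-3.46306, -1.750).
Jacobian J = [[2·a·b + 5·b^2 - 2·exp(a), a^2 + 10·a·b], [-4·a·b + 2·a + 1, -2·a^2 + 1]].
At the point, J = [[2.78694, -4.750], [2.000, 0.500]] (det J = 10.89347).
Solving J·Δ = −F gives Δ = (0.922, -0.188).
Then the next iterate is (a, b)₁ = (0.422, 0.812).
Re-evaluating at (0.422, 0.812): F = (-1.51420, -0.87712), so ‖F‖₂ = 1.750.

1.750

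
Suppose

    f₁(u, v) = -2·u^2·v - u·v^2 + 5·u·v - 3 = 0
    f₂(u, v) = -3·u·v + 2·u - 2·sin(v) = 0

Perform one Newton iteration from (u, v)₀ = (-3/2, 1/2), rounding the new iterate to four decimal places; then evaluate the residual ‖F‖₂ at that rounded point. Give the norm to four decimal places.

2.1926

At (-3/2, 1/2): F = (-8.6250, -1.708851).
Jacobian J = [[-4·u·v - v^2 + 5·v, -2·u^2 - 2·u·v + 5·u], [-3·v + 2, -3·u - 2·cos(v)]].
At the point, J = [[5.2500, -10.5000], [0.5000, 2.744835]] (det J = 19.660383).
Solving J·Δ = −F gives Δ = (2.1168, 0.2370).
Then the next iterate is (u, v)₁ = (0.6168, 0.7370).
Re-evaluating at (0.6168, 0.7370): F = (-1.622891, -1.474284), so ‖F‖₂ = 2.1926.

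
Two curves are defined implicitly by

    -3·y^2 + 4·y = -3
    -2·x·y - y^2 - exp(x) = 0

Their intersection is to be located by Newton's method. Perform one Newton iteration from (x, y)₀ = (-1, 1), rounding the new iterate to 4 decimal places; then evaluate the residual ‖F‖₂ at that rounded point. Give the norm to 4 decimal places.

13.0319

At (-1, 1): F = (4.0000, 0.632121).
Jacobian J = [[0, -6·y + 4], [-2·y - exp(x), -2·x - 2·y]].
At the point, J = [[0.0000, -2.0000], [-2.367879, 0.0000]] (det J = -4.735759).
Solving J·Δ = −F gives Δ = (0.2670, 2.0000).
Then the next iterate is (x, y)₁ = (-0.7330, 3.0000).
Re-evaluating at (-0.7330, 3.0000): F = (-12.0000, -5.082465), so ‖F‖₂ = 13.0319.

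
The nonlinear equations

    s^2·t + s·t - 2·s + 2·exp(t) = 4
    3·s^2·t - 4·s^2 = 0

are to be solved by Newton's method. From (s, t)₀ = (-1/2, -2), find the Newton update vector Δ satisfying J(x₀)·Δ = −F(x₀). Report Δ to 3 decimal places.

(-0.949, 15.992)

At (-1/2, -2): F = (-2.22933, -2.500).
Jacobian J = [[2·s·t + t - 2, s^2 + s + 2·exp(t)], [6·s·t - 8·s, 3·s^2]].
At the point, J = [[-2.000, 0.02067], [10.000, 0.750]] (det J = -1.70671).
Solving J·Δ = −F gives Δ = (-0.949, 15.992).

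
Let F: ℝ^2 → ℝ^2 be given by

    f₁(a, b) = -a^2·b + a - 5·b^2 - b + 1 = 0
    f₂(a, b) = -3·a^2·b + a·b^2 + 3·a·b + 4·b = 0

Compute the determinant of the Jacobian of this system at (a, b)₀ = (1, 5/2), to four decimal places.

-69.7500

J = [[-2·a·b + 1, -a^2 - 10·b - 1], [-6·a·b + b^2 + 3·b, -3·a^2 + 2·a·b + 3·a + 4]].
At the point, J = [[-4.0000, -27.0000], [-1.2500, 9.0000]].
det J = -69.7500.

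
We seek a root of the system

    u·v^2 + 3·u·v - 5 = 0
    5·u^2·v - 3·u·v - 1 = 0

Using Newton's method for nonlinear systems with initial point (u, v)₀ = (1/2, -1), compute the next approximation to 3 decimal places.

At (1/2, -1): F = (-6.000, -0.750).
Jacobian J = [[v^2 + 3·v, 2·u·v + 3·u], [10·u·v - 3·v, 5·u^2 - 3·u]].
At the point, J = [[-2.000, 0.500], [-2.000, -0.250]] (det J = 1.500).
Solving J·Δ = −F gives Δ = (-1.250, 7.000).
Then the next iterate is (u, v)₁ = (-0.750, 6.000).

(-0.750, 6.000)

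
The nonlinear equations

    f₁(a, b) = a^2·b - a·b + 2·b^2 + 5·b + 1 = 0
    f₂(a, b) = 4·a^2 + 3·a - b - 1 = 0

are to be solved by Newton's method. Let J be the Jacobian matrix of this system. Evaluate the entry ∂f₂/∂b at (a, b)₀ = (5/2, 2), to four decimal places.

∂f₂/∂b = -1.
At (5/2, 2) this is -1.0000.

-1.0000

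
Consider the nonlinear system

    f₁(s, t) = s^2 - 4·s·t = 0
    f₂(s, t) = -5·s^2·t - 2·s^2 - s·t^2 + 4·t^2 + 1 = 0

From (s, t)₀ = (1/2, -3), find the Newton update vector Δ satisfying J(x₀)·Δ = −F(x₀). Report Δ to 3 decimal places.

At (1/2, -3): F = (6.250, 35.750).
Jacobian J = [[2·s - 4·t, -4·s], [-10·s·t - 4·s - t^2, -5·s^2 - 2·s·t + 8·t]].
At the point, J = [[13.000, -2.000], [4.000, -22.250]] (det J = -281.250).
Solving J·Δ = −F gives Δ = (-0.240, 1.564).

(-0.240, 1.564)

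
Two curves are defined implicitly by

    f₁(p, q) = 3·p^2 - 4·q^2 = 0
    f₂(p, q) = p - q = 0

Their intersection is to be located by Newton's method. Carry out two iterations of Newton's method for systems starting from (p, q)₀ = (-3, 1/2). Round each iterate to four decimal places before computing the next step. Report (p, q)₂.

(-0.5909, -0.5909)

At (-3, 1/2): F = (26.0000, -3.5000).
Jacobian J = [[6·p, -8·q], [1, -1]].
At the point, J = [[-18.0000, -4.0000], [1.0000, -1.0000]] (det J = 22.0000).
Solving J·Δ = −F gives Δ = (1.8182, -1.6818).
Then the next iterate is (p, q)₁ = (-1.1818, -1.1818).
Round to (-1.1818, -1.1818) and repeat: F = (-1.396651, 0.0000), J = [[-7.0908, 9.4544], [1.0000, -1.0000]].
Δ = (0.5909, 0.5909), so (p, q)₂ = (-0.5909, -0.5909).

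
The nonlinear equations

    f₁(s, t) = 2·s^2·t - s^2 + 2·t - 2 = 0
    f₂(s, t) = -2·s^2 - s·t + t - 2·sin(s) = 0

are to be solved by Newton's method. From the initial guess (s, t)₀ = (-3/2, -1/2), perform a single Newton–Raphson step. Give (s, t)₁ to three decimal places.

(-1.285, 0.456)

At (-3/2, -1/2): F = (-7.500, -3.75501).
Jacobian J = [[4·s·t - 2·s, 2·s^2 + 2], [-4·s - t - 2·cos(s), -s + 1]].
At the point, J = [[6.000, 6.500], [6.35853, 2.500]] (det J = -26.33042).
Solving J·Δ = −F gives Δ = (0.215, 0.956).
Then the next iterate is (s, t)₁ = (-1.285, 0.456).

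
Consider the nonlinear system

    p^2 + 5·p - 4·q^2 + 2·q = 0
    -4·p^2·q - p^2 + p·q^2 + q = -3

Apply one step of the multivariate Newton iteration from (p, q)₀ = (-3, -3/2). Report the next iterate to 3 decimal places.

At (-3, -3/2): F = (-18.000, 39.750).
Jacobian J = [[2·p + 5, -8·q + 2], [-8·p·q - 2·p + q^2, -4·p^2 + 2·p·q + 1]].
At the point, J = [[-1.000, 14.000], [-27.750, -26.000]] (det J = 414.500).
Solving J·Δ = −F gives Δ = (0.214, 1.301).
Then the next iterate is (p, q)₁ = (-2.786, -0.199).

(-2.786, -0.199)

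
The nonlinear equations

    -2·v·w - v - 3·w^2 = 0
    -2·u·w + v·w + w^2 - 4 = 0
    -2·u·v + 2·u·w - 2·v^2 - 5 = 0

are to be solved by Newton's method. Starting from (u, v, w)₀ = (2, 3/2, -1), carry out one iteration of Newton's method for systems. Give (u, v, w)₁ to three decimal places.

At (2, 3/2, -1): F = (-1.500, -0.500, -19.500).
Jacobian J = [[0, -2·w - 1, -2·v - 6·w], [-2·w, w, -2·u + v + 2·w], [-2·v + 2·w, -2·u - 4·v, 2·u]].
At the point, J = [[0.000, 1.000, 3.000], [2.000, -1.000, -4.500], [-5.000, -10.000, 4.000]] (det J = -60.500).
Solving J·Δ = −F gives Δ = (1.979, -2.417, 1.306).
Then the next iterate is (u, v, w)₁ = (3.979, -0.917, 0.306).

(3.979, -0.917, 0.306)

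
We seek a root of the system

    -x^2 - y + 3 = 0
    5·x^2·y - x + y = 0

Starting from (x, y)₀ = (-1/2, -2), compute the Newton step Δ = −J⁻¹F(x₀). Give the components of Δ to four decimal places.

(-0.5944, 4.1556)

At (-1/2, -2): F = (4.7500, -4.0000).
Jacobian J = [[-2·x, -1], [10·x·y - 1, 5·x^2 + 1]].
At the point, J = [[1.0000, -1.0000], [9.0000, 2.2500]] (det J = 11.2500).
Solving J·Δ = −F gives Δ = (-0.5944, 4.1556).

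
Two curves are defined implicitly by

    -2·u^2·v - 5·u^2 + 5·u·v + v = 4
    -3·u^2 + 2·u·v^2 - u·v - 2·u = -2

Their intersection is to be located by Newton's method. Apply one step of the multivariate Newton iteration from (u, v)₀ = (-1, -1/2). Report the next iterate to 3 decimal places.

(-0.613, -1.145)

At (-1, -1/2): F = (-6.000, 0.000).
Jacobian J = [[-4·u·v - 10·u + 5·v, -2·u^2 + 5·u + 1], [-6·u + 2·v^2 - v - 2, 4·u·v - u]].
At the point, J = [[5.500, -6.000], [5.000, 3.000]] (det J = 46.500).
Solving J·Δ = −F gives Δ = (0.387, -0.645).
Then the next iterate is (u, v)₁ = (-0.613, -1.145).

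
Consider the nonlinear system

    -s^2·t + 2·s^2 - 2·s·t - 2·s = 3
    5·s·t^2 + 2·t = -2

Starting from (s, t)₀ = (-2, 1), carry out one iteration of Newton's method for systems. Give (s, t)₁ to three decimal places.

At (-2, 1): F = (9.000, -6.000).
Jacobian J = [[-2·s·t + 4·s - 2·t - 2, -s^2 - 2·s], [5·t^2, 10·s·t + 2]].
At the point, J = [[-8.000, 0.000], [5.000, -18.000]] (det J = 144.000).
Solving J·Δ = −F gives Δ = (1.125, -0.021).
Then the next iterate is (s, t)₁ = (-0.875, 0.979).

(-0.875, 0.979)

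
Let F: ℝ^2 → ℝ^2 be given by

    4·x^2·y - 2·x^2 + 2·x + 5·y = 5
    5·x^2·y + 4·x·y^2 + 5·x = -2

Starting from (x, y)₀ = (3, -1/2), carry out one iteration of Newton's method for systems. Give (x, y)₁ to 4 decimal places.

(-0.1793, -1.2913)

At (3, -1/2): F = (-37.5000, -2.5000).
Jacobian J = [[8·x·y - 4·x + 2, 4·x^2 + 5], [10·x·y + 4·y^2 + 5, 5·x^2 + 8·x·y]].
At the point, J = [[-22.0000, 41.0000], [-9.0000, 33.0000]] (det J = -357.0000).
Solving J·Δ = −F gives Δ = (-3.1793, -0.7913).
Then the next iterate is (x, y)₁ = (-0.1793, -1.2913).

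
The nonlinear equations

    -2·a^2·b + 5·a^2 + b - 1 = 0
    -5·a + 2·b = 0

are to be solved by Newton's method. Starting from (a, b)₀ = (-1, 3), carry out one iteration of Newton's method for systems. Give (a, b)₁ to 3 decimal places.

(12.000, 30.000)

At (-1, 3): F = (1.000, 11.000).
Jacobian J = [[-4·a·b + 10·a, -2·a^2 + 1], [-5, 2]].
At the point, J = [[2.000, -1.000], [-5.000, 2.000]] (det J = -1.000).
Solving J·Δ = −F gives Δ = (13.000, 27.000).
Then the next iterate is (a, b)₁ = (12.000, 30.000).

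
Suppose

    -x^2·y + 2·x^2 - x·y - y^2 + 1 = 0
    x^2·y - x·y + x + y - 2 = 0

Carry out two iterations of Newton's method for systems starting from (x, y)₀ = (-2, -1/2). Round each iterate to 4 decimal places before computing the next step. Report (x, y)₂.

At (-2, -1/2): F = (9.7500, -7.5000).
Jacobian J = [[-2·x·y + 4·x - y, -x^2 - x - 2·y], [2·x·y - y + 1, x^2 - x + 1]].
At the point, J = [[-9.5000, -1.0000], [3.5000, 7.0000]] (det J = -63.0000).
Solving J·Δ = −F gives Δ = (0.9643, 0.5893).
Then the next iterate is (x, y)₁ = (-1.0357, 0.0893).
Round to (-1.0357, 0.0893) and repeat: F = (3.134073, -2.758122), J = [[-4.047124, -0.215574], [0.725724, 3.108374]].
Δ = (0.7363, 0.7154), so (x, y)₂ = (-0.2994, 0.8047).

(-0.2994, 0.8047)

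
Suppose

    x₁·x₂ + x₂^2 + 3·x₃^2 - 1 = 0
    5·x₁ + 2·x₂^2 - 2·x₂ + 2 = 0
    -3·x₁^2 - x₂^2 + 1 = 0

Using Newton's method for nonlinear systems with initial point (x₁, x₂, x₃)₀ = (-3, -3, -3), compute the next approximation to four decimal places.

(-1.4965, -1.6773, -1.4675)

At (-3, -3, -3): F = (44.0000, 11.0000, -35.0000).
Jacobian J = [[x₂, x₁ + 2·x₂, 6·x₃], [5, 4·x₂ - 2, 0], [-6·x₁, -2·x₂, 0]].
At the point, J = [[-3.0000, -9.0000, -18.0000], [5.0000, -14.0000, 0.0000], [18.0000, 6.0000, 0.0000]] (det J = -5076.0000).
Solving J·Δ = −F gives Δ = (1.5035, 1.3227, 1.5325).
Then the next iterate is (x₁, x₂, x₃)₁ = (-1.4965, -1.6773, -1.4675).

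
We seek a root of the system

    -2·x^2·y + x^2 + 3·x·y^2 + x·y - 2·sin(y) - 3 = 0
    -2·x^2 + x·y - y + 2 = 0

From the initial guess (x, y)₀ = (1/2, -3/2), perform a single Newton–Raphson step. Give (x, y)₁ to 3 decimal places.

At (1/2, -3/2): F = (2.61999, 2.250).
Jacobian J = [[-4·x·y + 2·x + 3·y^2 + y, -2·x^2 + 6·x·y + x - 2·cos(y)], [-4·x + y, x - 1]].
At the point, J = [[9.250, -4.64147], [-3.500, -0.500]] (det J = -20.87016).
Solving J·Δ = −F gives Δ = (0.438, 1.437).
Then the next iterate is (x, y)₁ = (0.938, -0.063).

(0.938, -0.063)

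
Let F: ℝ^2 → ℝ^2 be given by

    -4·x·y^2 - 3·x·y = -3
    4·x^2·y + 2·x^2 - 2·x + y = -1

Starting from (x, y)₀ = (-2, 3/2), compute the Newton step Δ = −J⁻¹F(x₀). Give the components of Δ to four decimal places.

At (-2, 3/2): F = (30.0000, 38.5000).
Jacobian J = [[-4·y^2 - 3·y, -8·x·y - 3·x], [8·x·y + 4·x - 2, 4·x^2 + 1]].
At the point, J = [[-13.5000, 30.0000], [-34.0000, 17.0000]] (det J = 790.5000).
Solving J·Δ = −F gives Δ = (0.8159, -0.6328).

(0.8159, -0.6328)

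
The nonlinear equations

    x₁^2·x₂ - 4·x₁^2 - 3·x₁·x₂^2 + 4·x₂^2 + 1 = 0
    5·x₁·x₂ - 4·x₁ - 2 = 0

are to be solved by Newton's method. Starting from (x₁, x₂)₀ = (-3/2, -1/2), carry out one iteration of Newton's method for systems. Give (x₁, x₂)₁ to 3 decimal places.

At (-3/2, -1/2): F = (-7.000, 7.750).
Jacobian J = [[2·x₁·x₂ - 8·x₁ - 3·x₂^2, x₁^2 - 6·x₁·x₂ + 8·x₂], [5·x₂ - 4, 5·x₁]].
At the point, J = [[12.750, -6.250], [-6.500, -7.500]] (det J = -136.250).
Solving J·Δ = −F gives Δ = (0.741, 0.391).
Then the next iterate is (x₁, x₂)₁ = (-0.759, -0.109).

(-0.759, -0.109)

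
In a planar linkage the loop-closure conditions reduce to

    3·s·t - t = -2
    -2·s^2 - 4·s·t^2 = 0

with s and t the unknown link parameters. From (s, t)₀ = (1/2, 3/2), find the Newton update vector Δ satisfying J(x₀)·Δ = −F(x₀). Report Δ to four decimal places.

(-0.6512, 0.3605)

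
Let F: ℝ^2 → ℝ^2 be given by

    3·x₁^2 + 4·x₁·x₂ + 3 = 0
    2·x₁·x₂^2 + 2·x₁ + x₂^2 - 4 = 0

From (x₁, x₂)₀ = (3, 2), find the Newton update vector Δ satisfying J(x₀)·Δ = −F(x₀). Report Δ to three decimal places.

(-1.895, -0.395)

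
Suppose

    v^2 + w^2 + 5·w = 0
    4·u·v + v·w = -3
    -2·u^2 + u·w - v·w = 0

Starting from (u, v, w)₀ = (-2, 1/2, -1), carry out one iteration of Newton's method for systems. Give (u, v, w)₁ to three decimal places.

(-0.811, 0.664, 0.195)

At (-2, 1/2, -1): F = (-3.750, -1.500, -5.500).
Jacobian J = [[0, 2·v, 2·w + 5], [4·v, 4·u + w, v], [-4·u + w, -w, u - v]].
At the point, J = [[0.000, 1.000, 3.000], [2.000, -9.000, 0.500], [7.000, 1.000, -2.500]] (det J = 203.500).
Solving J·Δ = −F gives Δ = (1.189, 0.164, 1.195).
Then the next iterate is (u, v, w)₁ = (-0.811, 0.664, 0.195).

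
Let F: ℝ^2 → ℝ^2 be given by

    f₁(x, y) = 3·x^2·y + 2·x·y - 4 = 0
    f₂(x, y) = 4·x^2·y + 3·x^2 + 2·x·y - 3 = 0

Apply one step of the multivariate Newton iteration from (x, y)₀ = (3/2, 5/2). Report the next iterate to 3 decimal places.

(0.646, 2.819)

At (3/2, 5/2): F = (20.375, 33.750).
Jacobian J = [[6·x·y + 2·y, 3·x^2 + 2·x], [8·x·y + 6·x + 2·y, 4·x^2 + 2·x]].
At the point, J = [[27.500, 9.750], [44.000, 12.000]] (det J = -99.000).
Solving J·Δ = −F gives Δ = (-0.854, 0.319).
Then the next iterate is (x, y)₁ = (0.646, 2.819).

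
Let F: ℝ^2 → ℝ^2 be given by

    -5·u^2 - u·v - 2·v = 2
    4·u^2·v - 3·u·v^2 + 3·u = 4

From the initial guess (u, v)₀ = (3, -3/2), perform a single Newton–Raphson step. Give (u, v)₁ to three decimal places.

At (3, -3/2): F = (-39.500, -69.250).
Jacobian J = [[-10·u - v, -u - 2], [8·u·v - 3·v^2 + 3, 4·u^2 - 6·u·v]].
At the point, J = [[-28.500, -5.000], [-39.750, 63.000]] (det J = -1994.250).
Solving J·Δ = −F gives Δ = (-1.421, 0.202).
Then the next iterate is (u, v)₁ = (1.579, -1.298).

(1.579, -1.298)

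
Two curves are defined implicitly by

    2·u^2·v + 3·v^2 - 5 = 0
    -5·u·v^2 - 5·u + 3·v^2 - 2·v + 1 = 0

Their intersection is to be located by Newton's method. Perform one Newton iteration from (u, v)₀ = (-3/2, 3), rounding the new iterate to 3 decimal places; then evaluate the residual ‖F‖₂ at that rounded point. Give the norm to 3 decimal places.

At (-3/2, 3): F = (35.500, 97.000).
Jacobian J = [[4·u·v, 2·u^2 + 6·v], [-5·v^2 - 5, -10·u·v + 6·v - 2]].
At the point, J = [[-18.000, 22.500], [-50.000, 61.000]] (det J = 27.000).
Solving J·Δ = −F gives Δ = (0.630, -1.074).
Then the next iterate is (u, v)₁ = (-0.870, 1.926).
Re-evaluating at (-0.870, 1.926): F = (9.04401, 28.76265), so ‖F‖₂ = 30.151.

30.151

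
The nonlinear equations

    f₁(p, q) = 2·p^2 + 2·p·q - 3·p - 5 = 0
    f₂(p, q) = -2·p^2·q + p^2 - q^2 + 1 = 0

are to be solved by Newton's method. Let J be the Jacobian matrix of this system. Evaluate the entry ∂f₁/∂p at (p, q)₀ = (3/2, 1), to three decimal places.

5.000

∂f₁/∂p = 4·p + 2·q - 3.
At (3/2, 1) this is 5.000.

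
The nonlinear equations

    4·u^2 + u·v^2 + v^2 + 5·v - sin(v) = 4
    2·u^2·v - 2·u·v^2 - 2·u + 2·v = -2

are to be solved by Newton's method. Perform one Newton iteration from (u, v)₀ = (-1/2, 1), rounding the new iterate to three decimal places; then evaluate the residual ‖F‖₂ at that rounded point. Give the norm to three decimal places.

At (-1/2, 1): F = (1.65853, 6.500).
Jacobian J = [[8·u + v^2, 2·u·v + 2·v - cos(v) + 5], [4·u·v - 2·v^2 - 2, 2·u^2 - 4·u·v + 2]].
At the point, J = [[-3.000, 5.45970], [-6.000, 4.500]] (det J = 19.25819).
Solving J·Δ = −F gives Δ = (1.455, 0.496).
Then the next iterate is (u, v)₁ = (0.955, 1.496).
Re-evaluating at (0.955, 1.496): F = (10.50622, 1.53617), so ‖F‖₂ = 10.618.

10.618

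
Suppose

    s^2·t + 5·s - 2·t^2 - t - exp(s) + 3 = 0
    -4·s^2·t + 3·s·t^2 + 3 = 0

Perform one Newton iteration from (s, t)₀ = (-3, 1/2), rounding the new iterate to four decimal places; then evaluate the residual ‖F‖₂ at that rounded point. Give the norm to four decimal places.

At (-3, 1/2): F = (-8.549787, -17.2500).
Jacobian J = [[2·s·t - exp(s) + 5, s^2 - 4·t - 1], [-8·s·t + 3·t^2, -4·s^2 + 6·s·t]].
At the point, J = [[1.950213, 6.0000], [12.7500, -45.0000]] (det J = -164.259582).
Solving J·Δ = −F gives Δ = (2.9724, 0.4588).
Then the next iterate is (s, t)₁ = (-0.0276, 0.9588).
Re-evaluating at (-0.0276, 0.9588): F = (-0.907442, 2.920961), so ‖F‖₂ = 3.0587.

3.0587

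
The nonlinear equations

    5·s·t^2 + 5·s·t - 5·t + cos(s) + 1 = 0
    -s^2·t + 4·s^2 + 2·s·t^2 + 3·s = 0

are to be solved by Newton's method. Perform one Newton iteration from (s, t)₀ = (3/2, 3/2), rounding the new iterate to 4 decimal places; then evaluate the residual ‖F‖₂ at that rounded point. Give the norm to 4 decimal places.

3.9038

At (3/2, 3/2): F = (21.695737, 16.8750).
Jacobian J = [[5·t^2 + 5·t - sin(s), 10·s·t + 5·s - 5], [-2·s·t + 8·s + 2·t^2 + 3, -s^2 + 4·s·t]].
At the point, J = [[17.752505, 25.0000], [15.0000, 6.7500]] (det J = -255.170591).
Solving J·Δ = −F gives Δ = (-1.0794, -0.1014).
Then the next iterate is (s, t)₁ = (0.4206, 1.3986).
Re-evaluating at (0.4206, 1.3986): F = (1.974740, 3.367455), so ‖F‖₂ = 3.9038.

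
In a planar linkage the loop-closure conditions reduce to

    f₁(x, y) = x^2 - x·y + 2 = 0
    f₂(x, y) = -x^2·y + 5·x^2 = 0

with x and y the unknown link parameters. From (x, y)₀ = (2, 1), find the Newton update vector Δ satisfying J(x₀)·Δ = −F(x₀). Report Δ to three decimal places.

(-0.800, 0.800)

At (2, 1): F = (4.000, 16.000).
Jacobian J = [[2·x - y, -x], [-2·x·y + 10·x, -x^2]].
At the point, J = [[3.000, -2.000], [16.000, -4.000]] (det J = 20.000).
Solving J·Δ = −F gives Δ = (-0.800, 0.800).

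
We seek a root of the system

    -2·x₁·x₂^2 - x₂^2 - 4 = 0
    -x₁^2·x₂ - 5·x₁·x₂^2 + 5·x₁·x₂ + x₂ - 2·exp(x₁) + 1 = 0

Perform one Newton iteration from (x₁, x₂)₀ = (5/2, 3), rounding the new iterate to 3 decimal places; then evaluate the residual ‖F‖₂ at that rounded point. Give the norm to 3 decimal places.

At (5/2, 3): F = (-58.000, -114.11499).
Jacobian J = [[-2·x₂^2, -4·x₁·x₂ - 2·x₂], [-2·x₁·x₂ - 5·x₂^2 + 5·x₂ - 2·exp(x₁), -x₁^2 - 10·x₁·x₂ + 5·x₁ + 1]].
At the point, J = [[-18.000, -36.000], [-69.36499, -67.750]] (det J = -1277.63957).
Solving J·Δ = −F gives Δ = (-0.140, -1.541).
Then the next iterate is (x₁, x₂)₁ = (2.360, 1.459).
Re-evaluating at (2.360, 1.459): F = (-16.17606, -34.75119), so ‖F‖₂ = 38.332.

38.332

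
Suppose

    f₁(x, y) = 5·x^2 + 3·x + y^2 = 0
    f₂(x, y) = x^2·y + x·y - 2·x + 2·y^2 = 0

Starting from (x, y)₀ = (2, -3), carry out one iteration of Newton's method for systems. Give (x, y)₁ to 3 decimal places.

(1.025, -0.904)

At (2, -3): F = (35.000, -4.000).
Jacobian J = [[10·x + 3, 2·y], [2·x·y + y - 2, x^2 + x + 4·y]].
At the point, J = [[23.000, -6.000], [-17.000, -6.000]] (det J = -240.000).
Solving J·Δ = −F gives Δ = (-0.975, 2.096).
Then the next iterate is (x, y)₁ = (1.025, -0.904).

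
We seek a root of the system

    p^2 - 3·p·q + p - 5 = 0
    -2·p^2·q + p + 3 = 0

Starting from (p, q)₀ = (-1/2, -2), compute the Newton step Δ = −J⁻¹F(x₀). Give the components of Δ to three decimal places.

At (-1/2, -2): F = (-8.250, 3.500).
Jacobian J = [[2·p - 3·q + 1, -3·p], [-4·p·q + 1, -2·p^2]].
At the point, J = [[6.000, 1.500], [-3.000, -0.500]] (det J = 1.500).
Solving J·Δ = −F gives Δ = (0.750, 2.500).

(0.750, 2.500)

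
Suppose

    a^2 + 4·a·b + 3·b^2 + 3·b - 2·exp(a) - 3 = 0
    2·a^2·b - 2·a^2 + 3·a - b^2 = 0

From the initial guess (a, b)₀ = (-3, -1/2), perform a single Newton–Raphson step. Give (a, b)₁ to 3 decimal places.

(-0.726, -1.106)

At (-3, -1/2): F = (11.15043, -36.250).
Jacobian J = [[2·a + 4·b - 2·exp(a), 4·a + 6·b + 3], [4·a·b - 4·a + 3, 2·a^2 - 2·b]].
At the point, J = [[-8.09957, -12.000], [21.000, 19.000]] (det J = 98.10809).
Solving J·Δ = −F gives Δ = (2.274, -0.606).
Then the next iterate is (a, b)₁ = (-0.726, -1.106).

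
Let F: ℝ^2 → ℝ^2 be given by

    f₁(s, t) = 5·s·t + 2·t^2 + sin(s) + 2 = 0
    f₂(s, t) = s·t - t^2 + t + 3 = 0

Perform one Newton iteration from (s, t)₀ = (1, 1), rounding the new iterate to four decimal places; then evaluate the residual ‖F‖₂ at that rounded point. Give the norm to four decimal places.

At (1, 1): F = (9.841471, 4.0000).
Jacobian J = [[5·t + cos(s), 5·s + 4·t], [t, s - 2·t + 1]].
At the point, J = [[5.540302, 9.0000], [1.0000, 0.0000]] (det J = -9.0000).
Solving J·Δ = −F gives Δ = (-4.0000, 1.3689).
Then the next iterate is (s, t)₁ = (-3.0000, 2.3689).
Re-evaluating at (-3.0000, 2.3689): F = (-22.451246, -7.349487), so ‖F‖₂ = 23.6236.

23.6236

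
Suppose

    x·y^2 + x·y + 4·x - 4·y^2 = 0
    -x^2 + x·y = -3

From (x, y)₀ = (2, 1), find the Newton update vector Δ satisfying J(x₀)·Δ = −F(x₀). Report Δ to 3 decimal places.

(-3.000, -5.000)

At (2, 1): F = (8.000, 1.000).
Jacobian J = [[y^2 + y + 4, 2·x·y + x - 8·y], [-2·x + y, x]].
At the point, J = [[6.000, -2.000], [-3.000, 2.000]] (det J = 6.000).
Solving J·Δ = −F gives Δ = (-3.000, -5.000).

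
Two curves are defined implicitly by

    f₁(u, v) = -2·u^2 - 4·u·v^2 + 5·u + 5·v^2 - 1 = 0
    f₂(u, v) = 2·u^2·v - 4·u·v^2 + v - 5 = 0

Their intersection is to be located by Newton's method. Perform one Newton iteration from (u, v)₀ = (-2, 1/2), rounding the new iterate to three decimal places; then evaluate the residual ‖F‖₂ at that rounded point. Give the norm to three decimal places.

2.987

At (-2, 1/2): F = (-15.750, 1.500).
Jacobian J = [[-4·u - 4·v^2 + 5, -8·u·v + 10·v], [4·u·v - 4·v^2, 2·u^2 - 8·u·v + 1]].
At the point, J = [[12.000, 13.000], [-5.000, 17.000]] (det J = 269.000).
Solving J·Δ = −F gives Δ = (1.068, 0.226).
Then the next iterate is (u, v)₁ = (-0.932, 0.726).
Re-evaluating at (-0.932, 0.726): F = (-2.79693, -1.04782), so ‖F‖₂ = 2.987.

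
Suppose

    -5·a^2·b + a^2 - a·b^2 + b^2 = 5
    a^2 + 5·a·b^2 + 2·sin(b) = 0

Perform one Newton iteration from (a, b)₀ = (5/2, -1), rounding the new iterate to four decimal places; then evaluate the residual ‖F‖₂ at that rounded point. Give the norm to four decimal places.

At (5/2, -1): F = (31.0000, 17.067058).
Jacobian J = [[-10·a·b + 2·a - b^2, -5·a^2 - 2·a·b + 2·b], [2·a + 5·b^2, 10·a·b + 2·cos(b)]].
At the point, J = [[29.0000, -28.2500], [10.0000, -23.919395]] (det J = -411.162466).
Solving J·Δ = −F gives Δ = (-0.6308, 0.4498).
Then the next iterate is (a, b)₁ = (1.8692, -0.5502).
Re-evaluating at (1.8692, -0.5502): F = (7.842527, 5.277415), so ‖F‖₂ = 9.4528.

9.4528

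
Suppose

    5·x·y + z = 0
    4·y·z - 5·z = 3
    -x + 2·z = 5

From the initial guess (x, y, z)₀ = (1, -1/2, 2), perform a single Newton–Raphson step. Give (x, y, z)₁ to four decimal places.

(-81.6667, -33.6667, -38.3333)

At (1, -1/2, 2): F = (-0.5000, -17.0000, -2.0000).
Jacobian J = [[5·y, 5·x, 1], [0, 4·z, 4·y - 5], [-1, 0, 2]].
At the point, J = [[-2.5000, 5.0000, 1.0000], [0.0000, 8.0000, -7.0000], [-1.0000, 0.0000, 2.0000]] (det J = 3.0000).
Solving J·Δ = −F gives Δ = (-82.6667, -33.1667, -40.3333).
Then the next iterate is (x, y, z)₁ = (-81.6667, -33.6667, -38.3333).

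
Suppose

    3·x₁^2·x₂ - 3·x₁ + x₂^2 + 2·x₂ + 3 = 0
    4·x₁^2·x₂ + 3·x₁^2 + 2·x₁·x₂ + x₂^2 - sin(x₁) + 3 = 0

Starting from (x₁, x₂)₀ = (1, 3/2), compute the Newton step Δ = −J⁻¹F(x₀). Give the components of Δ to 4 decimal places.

(-0.3968, -0.9212)

At (1, 3/2): F = (9.7500, 16.408529).
Jacobian J = [[6·x₁·x₂ - 3, 3·x₁^2 + 2·x₂ + 2], [8·x₁·x₂ + 6·x₁ + 2·x₂ - cos(x₁), 4·x₁^2 + 2·x₁ + 2·x₂]].
At the point, J = [[6.0000, 8.0000], [20.459698, 9.0000]] (det J = -109.677582).
Solving J·Δ = −F gives Δ = (-0.3968, -0.9212).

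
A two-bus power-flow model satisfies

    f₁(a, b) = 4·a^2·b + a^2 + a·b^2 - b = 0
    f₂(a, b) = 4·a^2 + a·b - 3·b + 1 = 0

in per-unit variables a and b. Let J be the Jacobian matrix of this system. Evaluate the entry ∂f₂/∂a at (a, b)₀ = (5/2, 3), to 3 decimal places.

23.000

∂f₂/∂a = 8·a + b.
At (5/2, 3) this is 23.000.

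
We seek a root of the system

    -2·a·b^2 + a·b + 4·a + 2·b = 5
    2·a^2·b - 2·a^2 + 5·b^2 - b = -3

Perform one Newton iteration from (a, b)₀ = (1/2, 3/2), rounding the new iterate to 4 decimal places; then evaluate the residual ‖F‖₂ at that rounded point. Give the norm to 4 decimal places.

2.7125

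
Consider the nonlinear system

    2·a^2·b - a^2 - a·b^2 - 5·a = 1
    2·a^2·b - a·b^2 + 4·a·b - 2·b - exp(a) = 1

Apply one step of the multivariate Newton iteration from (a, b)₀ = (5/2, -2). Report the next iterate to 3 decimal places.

(-2.763, -7.520)

At (5/2, -2): F = (-54.750, -64.18249).
Jacobian J = [[4·a·b - 2·a - b^2 - 5, 2·a^2 - 2·a·b], [4·a·b - b^2 + 4·b - exp(a), 2·a^2 - 2·a·b + 4·a - 2]].
At the point, J = [[-34.000, 22.500], [-44.18249, 30.500]] (det J = -42.89389).
Solving J·Δ = −F gives Δ = (-5.263, -5.520).
Then the next iterate is (a, b)₁ = (-2.763, -7.520).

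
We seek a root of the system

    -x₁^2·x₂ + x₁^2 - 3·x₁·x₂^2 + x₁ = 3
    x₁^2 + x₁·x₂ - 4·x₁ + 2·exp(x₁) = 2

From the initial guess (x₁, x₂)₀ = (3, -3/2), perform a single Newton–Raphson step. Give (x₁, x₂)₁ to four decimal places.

At (3, -3/2): F = (2.2500, 30.671074).
Jacobian J = [[-2·x₁·x₂ + 2·x₁ - 3·x₂^2 + 1, -x₁^2 - 6·x₁·x₂], [2·x₁ + x₂ + 2·exp(x₁) - 4, x₁]].
At the point, J = [[9.2500, 18.0000], [40.671074, 3.0000]] (det J = -704.329329).
Solving J·Δ = −F gives Δ = (-0.7743, 0.2729).
Then the next iterate is (x₁, x₂)₁ = (2.2257, -1.2271).

(2.2257, -1.2271)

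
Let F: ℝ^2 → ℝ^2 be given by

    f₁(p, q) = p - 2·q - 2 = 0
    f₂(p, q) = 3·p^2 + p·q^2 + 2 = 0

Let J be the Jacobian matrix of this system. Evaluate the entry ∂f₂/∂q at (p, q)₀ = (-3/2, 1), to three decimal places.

-3.000

∂f₂/∂q = 2·p·q.
At (-3/2, 1) this is -3.000.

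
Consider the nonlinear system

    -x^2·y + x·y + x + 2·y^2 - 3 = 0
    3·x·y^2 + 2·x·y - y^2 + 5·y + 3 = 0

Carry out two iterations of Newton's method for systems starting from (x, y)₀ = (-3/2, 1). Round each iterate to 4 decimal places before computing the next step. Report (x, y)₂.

(-0.7553, 1.6675)

At (-3/2, 1): F = (-6.2500, -0.5000).
Jacobian J = [[-2·x·y + y + 1, -x^2 + x + 4·y], [3·y^2 + 2·y, 6·x·y + 2·x - 2·y + 5]].
At the point, J = [[5.0000, 0.2500], [5.0000, -9.0000]] (det J = -46.2500).
Solving J·Δ = −F gives Δ = (1.2189, 0.6216).
Then the next iterate is (x, y)₁ = (-0.2811, 1.6216).
Round to (-0.2811, 1.6216) and repeat: F = (1.394107, 5.349220), J = [[3.533264, 6.126283], [11.131960, -1.540391]].
Δ = (-0.4742, 0.0459), so (x, y)₂ = (-0.7553, 1.6675).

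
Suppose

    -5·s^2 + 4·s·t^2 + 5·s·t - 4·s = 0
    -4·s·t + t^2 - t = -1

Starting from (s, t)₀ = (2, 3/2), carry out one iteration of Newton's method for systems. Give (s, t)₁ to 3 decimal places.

(0.721, 1.071)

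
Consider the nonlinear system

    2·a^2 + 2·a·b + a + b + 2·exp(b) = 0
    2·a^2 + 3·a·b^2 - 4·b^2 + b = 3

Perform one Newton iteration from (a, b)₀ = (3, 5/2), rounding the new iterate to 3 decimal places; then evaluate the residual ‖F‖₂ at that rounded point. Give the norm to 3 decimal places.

35.004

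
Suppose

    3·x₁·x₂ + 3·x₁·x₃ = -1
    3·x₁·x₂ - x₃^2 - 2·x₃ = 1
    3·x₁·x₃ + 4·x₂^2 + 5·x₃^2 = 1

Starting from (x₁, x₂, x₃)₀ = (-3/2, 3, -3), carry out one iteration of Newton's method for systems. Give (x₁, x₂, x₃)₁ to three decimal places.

At (-3/2, 3, -3): F = (1.000, -17.500, 93.500).
Jacobian J = [[3·x₂ + 3·x₃, 3·x₁, 3·x₁], [3·x₂, 3·x₁, -2·x₃ - 2], [3·x₃, 8·x₂, 3·x₁ + 10·x₃]].
At the point, J = [[0.000, -4.500, -4.500], [9.000, -4.500, 4.000], [-9.000, 24.000, -34.500]] (det J = -2025.000).
Solving J·Δ = −F gives Δ = (0.538, -1.384, 1.607).
Then the next iterate is (x₁, x₂, x₃)₁ = (-0.962, 1.616, -1.393).

(-0.962, 1.616, -1.393)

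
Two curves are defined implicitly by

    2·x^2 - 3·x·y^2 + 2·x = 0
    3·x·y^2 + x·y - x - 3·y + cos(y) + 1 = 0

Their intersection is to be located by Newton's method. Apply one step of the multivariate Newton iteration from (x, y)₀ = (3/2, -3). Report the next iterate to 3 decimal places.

At (3/2, -3): F = (-33.000, 43.51001).
Jacobian J = [[4·x - 3·y^2 + 2, -6·x·y], [3·y^2 + y - 1, 6·x·y + x - sin(y) - 3]].
At the point, J = [[-19.000, 27.000], [23.000, -28.35888]] (det J = -82.18128).
Solving J·Δ = −F gives Δ = (-2.907, -0.824).
Then the next iterate is (x, y)₁ = (-1.407, -3.824).

(-1.407, -3.824)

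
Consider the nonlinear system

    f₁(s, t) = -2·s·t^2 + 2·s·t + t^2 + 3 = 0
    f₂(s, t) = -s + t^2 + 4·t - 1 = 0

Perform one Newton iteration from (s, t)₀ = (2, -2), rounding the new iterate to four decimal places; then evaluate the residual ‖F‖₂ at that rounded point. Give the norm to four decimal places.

486.3279

At (2, -2): F = (-17.0000, -7.0000).
Jacobian J = [[-2·t^2 + 2·t, -4·s·t + 2·s + 2·t], [-1, 2·t + 4]].
At the point, J = [[-12.0000, 16.0000], [-1.0000, 0.0000]] (det J = 16.0000).
Solving J·Δ = −F gives Δ = (-7.0000, -4.1875).
Then the next iterate is (s, t)₁ = (-5.0000, -6.1875).
Re-evaluating at (-5.0000, -6.1875): F = (486.011719, 17.535156), so ‖F‖₂ = 486.3279.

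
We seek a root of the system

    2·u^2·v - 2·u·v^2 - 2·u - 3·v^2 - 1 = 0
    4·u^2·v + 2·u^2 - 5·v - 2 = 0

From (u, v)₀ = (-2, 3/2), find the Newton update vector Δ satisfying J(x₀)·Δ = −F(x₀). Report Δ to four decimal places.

At (-2, 3/2): F = (17.2500, 22.5000).
Jacobian J = [[4·u·v - 2·v^2 - 2, 2·u^2 - 4·u·v - 6·v], [8·u·v + 4·u, 4·u^2 - 5]].
At the point, J = [[-18.5000, 11.0000], [-32.0000, 11.0000]] (det J = 148.5000).
Solving J·Δ = −F gives Δ = (0.3889, -0.9141).

(0.3889, -0.9141)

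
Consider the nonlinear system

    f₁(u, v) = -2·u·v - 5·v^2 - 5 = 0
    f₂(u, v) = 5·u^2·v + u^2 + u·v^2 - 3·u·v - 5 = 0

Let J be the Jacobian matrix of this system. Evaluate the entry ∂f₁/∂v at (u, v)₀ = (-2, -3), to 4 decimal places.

∂f₁/∂v = -2·u - 10·v.
At (-2, -3) this is 34.0000.

34.0000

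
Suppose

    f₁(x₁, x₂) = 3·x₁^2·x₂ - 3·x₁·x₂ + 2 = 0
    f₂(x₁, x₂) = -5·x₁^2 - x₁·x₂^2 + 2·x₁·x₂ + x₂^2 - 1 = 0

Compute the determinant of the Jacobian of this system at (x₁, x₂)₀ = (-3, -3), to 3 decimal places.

-2430.000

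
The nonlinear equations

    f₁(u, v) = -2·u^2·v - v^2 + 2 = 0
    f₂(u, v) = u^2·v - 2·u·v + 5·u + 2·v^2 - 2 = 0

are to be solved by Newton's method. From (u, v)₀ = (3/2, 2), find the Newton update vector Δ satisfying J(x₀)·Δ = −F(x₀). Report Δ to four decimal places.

At (3/2, 2): F = (-11.0000, 12.0000).
Jacobian J = [[-4·u·v, -2·u^2 - 2·v], [2·u·v - 2·v + 5, u^2 - 2·u + 4·v]].
At the point, J = [[-12.0000, -8.5000], [7.0000, 7.2500]] (det J = -27.5000).
Solving J·Δ = −F gives Δ = (0.8091, -2.4364).

(0.8091, -2.4364)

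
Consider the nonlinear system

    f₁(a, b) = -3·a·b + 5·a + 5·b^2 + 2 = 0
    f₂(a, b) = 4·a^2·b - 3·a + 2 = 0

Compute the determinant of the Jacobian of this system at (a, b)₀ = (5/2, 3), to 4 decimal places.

-1382.5000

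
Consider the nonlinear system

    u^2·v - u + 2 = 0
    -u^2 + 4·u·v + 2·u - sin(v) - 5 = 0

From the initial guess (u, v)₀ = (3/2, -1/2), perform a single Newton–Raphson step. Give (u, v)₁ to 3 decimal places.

(3.487, 1.985)

At (3/2, -1/2): F = (-0.625, -6.77057).
Jacobian J = [[2·u·v - 1, u^2], [-2·u + 4·v + 2, 4·u - cos(v)]].
At the point, J = [[-2.500, 2.250], [-3.000, 5.12242]] (det J = -6.05604).
Solving J·Δ = −F gives Δ = (1.987, 2.485).
Then the next iterate is (u, v)₁ = (3.487, 1.985).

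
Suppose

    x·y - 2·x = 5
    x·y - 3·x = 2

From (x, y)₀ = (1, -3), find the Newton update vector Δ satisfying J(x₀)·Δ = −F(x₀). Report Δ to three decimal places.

(2.000, 20.000)

At (1, -3): F = (-10.000, -8.000).
Jacobian J = [[y - 2, x], [y - 3, x]].
At the point, J = [[-5.000, 1.000], [-6.000, 1.000]] (det J = 1.000).
Solving J·Δ = −F gives Δ = (2.000, 20.000).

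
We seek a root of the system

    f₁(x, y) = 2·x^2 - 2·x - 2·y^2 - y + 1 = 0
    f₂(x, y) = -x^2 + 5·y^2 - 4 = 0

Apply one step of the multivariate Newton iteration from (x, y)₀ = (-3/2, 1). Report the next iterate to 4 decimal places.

At (-3/2, 1): F = (5.5000, -1.2500).
Jacobian J = [[4·x - 2, -4·y - 1], [-2·x, 10·y]].
At the point, J = [[-8.0000, -5.0000], [3.0000, 10.0000]] (det J = -65.0000).
Solving J·Δ = −F gives Δ = (0.7500, -0.1000).
Then the next iterate is (x, y)₁ = (-0.7500, 0.9000).

(-0.7500, 0.9000)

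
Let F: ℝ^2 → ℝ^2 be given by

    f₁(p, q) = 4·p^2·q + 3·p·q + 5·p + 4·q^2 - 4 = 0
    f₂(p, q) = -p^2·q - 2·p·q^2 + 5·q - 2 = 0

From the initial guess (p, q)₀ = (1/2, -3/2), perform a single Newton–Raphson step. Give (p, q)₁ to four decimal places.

At (1/2, -3/2): F = (3.7500, -11.3750).
Jacobian J = [[8·p·q + 3·q + 5, 4·p^2 + 3·p + 8·q], [-2·p·q - 2·q^2, -p^2 - 4·p·q + 5]].
At the point, J = [[-5.5000, -9.5000], [-3.0000, 7.7500]] (det J = -71.1250).
Solving J·Δ = −F gives Δ = (-1.1107, 1.0378).
Then the next iterate is (p, q)₁ = (-0.6107, -0.4622).

(-0.6107, -0.4622)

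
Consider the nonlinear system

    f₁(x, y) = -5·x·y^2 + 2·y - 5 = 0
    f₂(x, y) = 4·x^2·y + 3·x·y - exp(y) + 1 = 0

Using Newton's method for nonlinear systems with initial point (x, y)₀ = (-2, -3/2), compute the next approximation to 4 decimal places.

(-1.4117, -1.2185)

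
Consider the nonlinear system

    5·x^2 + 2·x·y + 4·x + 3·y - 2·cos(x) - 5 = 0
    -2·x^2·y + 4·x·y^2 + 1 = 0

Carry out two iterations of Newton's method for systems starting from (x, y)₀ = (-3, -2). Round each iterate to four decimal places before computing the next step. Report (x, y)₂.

At (-3, -2): F = (35.979985, -11.0000).
Jacobian J = [[10·x + 2·y + 2·sin(x) + 4, 2·x + 3], [-4·x·y + 4·y^2, -2·x^2 + 8·x·y]].
At the point, J = [[-30.282240, -3.0000], [-8.0000, 30.0000]] (det J = -932.467200).
Solving J·Δ = −F gives Δ = (1.1222, 0.6659).
Then the next iterate is (x, y)₁ = (-1.8778, -1.3341).
Round to (-1.8778, -1.3341) and repeat: F = (6.731918, -2.960177), J = [[-19.352687, -0.7556], [-2.901401, 12.989118]].
Δ = (0.3360, 0.3030), so (x, y)₂ = (-1.5418, -1.0311).

(-1.5418, -1.0311)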